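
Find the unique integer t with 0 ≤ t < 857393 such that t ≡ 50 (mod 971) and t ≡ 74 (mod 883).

779763

971⁻¹ mod 883: 971·291 ≡ 1 (mod 883), so 971⁻¹ ≡ 291.
t = 50 + 971·((74 − 50)·291 mod 883) = 50 + 971·803 = 779763.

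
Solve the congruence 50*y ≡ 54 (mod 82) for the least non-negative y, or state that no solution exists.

6

gcd(50, 82) = 2, and 2 | 54, so solutions exist.
Divide through by 2: 25*y ≡ 27 (mod 41).
25⁻¹ ≡ 23 (mod 41).
y ≡ 23*27 ≡ 6 (mod 41).
The smallest non-negative solution is y = 6.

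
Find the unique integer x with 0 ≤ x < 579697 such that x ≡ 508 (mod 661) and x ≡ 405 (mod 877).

661⁻¹ mod 877: 661*540 ≡ 1 (mod 877), so 661⁻¹ ≡ 540.
x = 508 + 661*((405 − 508)*540 mod 877) = 508 + 661*508 = 336296.
Check: 336296 mod 661 = 508, 336296 mod 877 = 405. ✓

336296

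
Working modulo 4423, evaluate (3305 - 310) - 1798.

3305 - 310 = 2995
2995 - 1798 = 1197

1197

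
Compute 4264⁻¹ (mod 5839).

Apply the Euclidean algorithm and back-substitute:
5839 = 1*4264 + 1575
4264 = 2*1575 + 1114
1575 = 1*1114 + 461
1114 = 2*461 + 192
461 = 2*192 + 77
192 = 2*77 + 38
77 = 2*38 + 1
38 = 38*1 + 0
gcd(4264, 5839) = 1, so the inverse exists.
Bézout: 1 = 111*5839 − 152*4264.
So 4264⁻¹ ≡ −152 ≡ 5687 (mod 5839).

5687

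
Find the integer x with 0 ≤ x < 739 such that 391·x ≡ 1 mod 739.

550

Apply the Euclidean algorithm and back-substitute:
739 = 1*391 + 348
391 = 1*348 + 43
348 = 8*43 + 4
43 = 10*4 + 3
4 = 1*3 + 1
3 = 3*1 + 0
gcd(391, 739) = 1, so the inverse exists.
Bézout: 1 = 100*739 − 189*391.
So 391⁻¹ ≡ −189 ≡ 550 (mod 739).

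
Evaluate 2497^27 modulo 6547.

4136

Compute successive squares:
2497^1 ≡ 2497 (mod 6547)
2497^2 ≡ 2497^2 = 6235009 ≡ 2265 (mod 6547)
2497^4 ≡ 2265^2 = 5130225 ≡ 3924 (mod 6547)
2497^8 ≡ 3924^2 = 15397776 ≡ 5779 (mod 6547)
2497^16 ≡ 5779^2 = 33396841 ≡ 594 (mod 6547)
2497^27 = 2497^16 × 2497^8 × 2497^2 × 2497^1 ≡ 594 × 5779 × 2265 × 2497 (mod 6547).
Accumulate the product:
594 × 5779 = 3432726 ≡ 2098
2098 × 2265 = 4751970 ≡ 5395
5395 × 2497 = 13471315 ≡ 4136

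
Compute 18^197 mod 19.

18

18^1 ≡ 18 (mod 19)
18^2 ≡ 18^2 = 324 ≡ 1 (mod 19)
18^4 ≡ 1^2 = 1 (mod 19)
18^8 ≡ 1^2 = 1 (mod 19)
18^16 ≡ 1^2 = 1 (mod 19)
18^32 ≡ 1^2 = 1 (mod 19)
18^64 ≡ 1^2 = 1 (mod 19)
18^128 ≡ 1^2 = 1 (mod 19)
18^197 = 18^128 * 18^64 * 18^4 * 18^1 ≡ 1 * 1 * 1 * 18 (mod 19).
Accumulate the product:
1 * 1 = 1
1 * 1 = 1
1 * 18 = 18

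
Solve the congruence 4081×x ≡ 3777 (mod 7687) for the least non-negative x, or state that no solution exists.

gcd(4081, 7687) = 1, so a unique solution mod 7687 exists.
4081⁻¹ ≡ 6538 (mod 7687).
x ≡ 6538×3777 ≡ 3382 (mod 7687).

3382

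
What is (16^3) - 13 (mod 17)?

(16)^3 ≡ 16 (mod 17)
16 - 13 = 3

3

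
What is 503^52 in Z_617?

By square-and-multiply:
503^1 ≡ 503 (mod 617)
503^2 ≡ 503^2 = 253009 ≡ 39 (mod 617)
503^4 ≡ 39^2 = 1521 ≡ 287 (mod 617)
503^8 ≡ 287^2 = 82369 ≡ 308 (mod 617)
503^16 ≡ 308^2 = 94864 ≡ 463 (mod 617)
503^32 ≡ 463^2 = 214369 ≡ 270 (mod 617)
503^52 = 503^32 × 503^16 × 503^4 ≡ 270 × 463 × 287 (mod 617).
Accumulate the product:
270 × 463 = 125010 ≡ 376
376 × 287 = 107912 ≡ 554

554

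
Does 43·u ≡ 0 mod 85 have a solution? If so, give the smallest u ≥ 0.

0

gcd(43, 85) = 1, so a unique solution mod 85 exists.
43⁻¹ ≡ 2 (mod 85).
u ≡ 2·0 ≡ 0 (mod 85).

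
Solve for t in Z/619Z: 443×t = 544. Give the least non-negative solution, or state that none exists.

gcd(443, 619) = 1, so a unique solution mod 619 exists.
443⁻¹ ≡ 517 (mod 619).
t ≡ 517×544 ≡ 222 (mod 619).

222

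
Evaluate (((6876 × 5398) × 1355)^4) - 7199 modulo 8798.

1411

6876 × 5398 = 37116648 ≡ 6684 (mod 8798)
6684 × 1355 = 9056820 ≡ 3678 (mod 8798)
(3678)^4 ≡ 8610 (mod 8798)
8610 - 7199 = 1411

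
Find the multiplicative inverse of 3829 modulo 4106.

1927

By the extended Euclidean algorithm:
4106 = 1·3829 + 277
3829 = 13·277 + 228
277 = 1·228 + 49
228 = 4·49 + 32
49 = 1·32 + 17
32 = 1·17 + 15
17 = 1·15 + 2
15 = 7·2 + 1
2 = 2·1 + 0
gcd(3829, 4106) = 1, so the inverse exists.
Back-substitute for 1:
1 = 1·15 − 7·2
  = −7·17 + 8·15
  = 8·32 − 15·17
  = −15·49 + 23·32
  = 23·228 − 107·49
  = −107·277 + 130·228
  = 130·3829 − 1797·277
  = −1797·4106 + 1927·3829
So 3829⁻¹ ≡ 1927 (mod 4106).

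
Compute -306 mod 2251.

1945

-306 = -1*2251 + 1945, so -306 ≡ 1945 (mod 2251).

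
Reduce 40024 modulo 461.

40024 = 86*461 + 378, so 40024 ≡ 378 (mod 461).

378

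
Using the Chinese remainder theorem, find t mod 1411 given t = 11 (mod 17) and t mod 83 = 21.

436

17⁻¹ mod 83: 17·44 ≡ 1 (mod 83), so 17⁻¹ ≡ 44.
t = 11 + 17·((21 − 11)·44 mod 83) = 11 + 17·25 = 436.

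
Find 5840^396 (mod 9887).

396 in binary is 110001100, i.e. 396 = 256 + 128 + 8 + 4.
5840^1 ≡ 5840 (mod 9887)
5840^2 ≡ 5840^2 = 34105600 ≡ 5337 (mod 9887)
5840^4 ≡ 5337^2 = 28483569 ≡ 9009 (mod 9887)
5840^8 ≡ 9009^2 = 81162081 ≡ 9585 (mod 9887)
5840^16 ≡ 9585^2 = 91872225 ≡ 2221 (mod 9887)
5840^32 ≡ 2221^2 = 4932841 ≡ 9115 (mod 9887)
5840^64 ≡ 9115^2 = 83083225 ≡ 2764 (mod 9887)
5840^128 ≡ 2764^2 = 7639696 ≡ 6932 (mod 9887)
5840^256 ≡ 6932^2 = 48052624 ≡ 1804 (mod 9887)
5840^396 = 5840^256 * 5840^128 * 5840^8 * 5840^4 ≡ 1804 * 6932 * 9585 * 9009 (mod 9887).
Accumulate the product:
1804 * 6932 = 12505328 ≡ 8160
8160 * 9585 = 78213600 ≡ 7430
7430 * 9009 = 66936870 ≡ 1880

1880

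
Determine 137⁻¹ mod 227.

By the extended Euclidean algorithm:
227 = 1×137 + 90
137 = 1×90 + 47
90 = 1×47 + 43
47 = 1×43 + 4
43 = 10×4 + 3
4 = 1×3 + 1
3 = 3×1 + 0
gcd(137, 227) = 1, so the inverse exists.
Bézout: 1 = −35×227 + 58×137.
So 137⁻¹ ≡ 58 (mod 227).

58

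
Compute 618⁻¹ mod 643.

180

Apply the Euclidean algorithm and back-substitute:
643 = 1·618 + 25
618 = 24·25 + 18
25 = 1·18 + 7
18 = 2·7 + 4
7 = 1·4 + 3
4 = 1·3 + 1
3 = 3·1 + 0
gcd(618, 643) = 1, so the inverse exists.
Bézout: 1 = −173·643 + 180·618.
So 618⁻¹ ≡ 180 (mod 643).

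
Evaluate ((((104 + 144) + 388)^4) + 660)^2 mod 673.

104 + 144 = 248
248 + 388 = 636
(636)^4 ≡ 529 (mod 673)
529 + 660 = 1189 ≡ 516 (mod 673)
(516)^2 ≡ 421 (mod 673)

421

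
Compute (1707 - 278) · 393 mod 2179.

1594

1707 - 278 = 1429
1429 · 393 = 561597 ≡ 1594 (mod 2179)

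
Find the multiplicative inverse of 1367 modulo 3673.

1416

3673 = 2·1367 + 939
1367 = 1·939 + 428
939 = 2·428 + 83
428 = 5·83 + 13
83 = 6·13 + 5
13 = 2·5 + 3
5 = 1·3 + 2
3 = 1·2 + 1
2 = 2·1 + 0
gcd(1367, 3673) = 1, so the inverse exists.
Back-substitute for 1:
1 = 1·3 − 1·2
  = −1·5 + 2·3
  = 2·13 − 5·5
  = −5·83 + 32·13
  = 32·428 − 165·83
  = −165·939 + 362·428
  = 362·1367 − 527·939
  = −527·3673 + 1416·1367
So 1367⁻¹ ≡ 1416 (mod 3673).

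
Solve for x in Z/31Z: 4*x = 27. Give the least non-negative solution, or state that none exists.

gcd(4, 31) = 1, so a unique solution mod 31 exists.
4⁻¹ ≡ 8 (mod 31).
x ≡ 8*27 ≡ 30 (mod 31).

30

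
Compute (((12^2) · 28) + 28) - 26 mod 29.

3

(12)^2 ≡ 28 (mod 29)
28 · 28 = 784 ≡ 1 (mod 29)
1 + 28 = 29 ≡ 0 (mod 29)
0 - 26 = -26 ≡ 3 (mod 29)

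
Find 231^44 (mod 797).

Using repeated squaring:
44 in binary is 101100, i.e. 44 = 32 + 8 + 4.
231^1 ≡ 231 (mod 797)
231^2 ≡ 231^2 = 53361 ≡ 759 (mod 797)
231^4 ≡ 759^2 = 576081 ≡ 647 (mod 797)
231^8 ≡ 647^2 = 418609 ≡ 184 (mod 797)
231^16 ≡ 184^2 = 33856 ≡ 382 (mod 797)
231^32 ≡ 382^2 = 145924 ≡ 73 (mod 797)
231^44 = 231^32 · 231^8 · 231^4 ≡ 73 · 184 · 647 (mod 797).
Accumulate the product:
73 · 184 = 13432 ≡ 680
680 · 647 = 439960 ≡ 16

16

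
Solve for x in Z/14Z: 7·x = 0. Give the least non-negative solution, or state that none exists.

0

gcd(7, 14) = 7, and 7 | 0, so solutions exist.
Divide through by 7: 1·x ≡ 0 (mod 2).
1⁻¹ ≡ 1 (mod 2).
x ≡ 1·0 ≡ 0 (mod 2).
The smallest non-negative solution is x = 0.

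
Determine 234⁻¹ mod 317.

42

317 = 1·234 + 83
234 = 2·83 + 68
83 = 1·68 + 15
68 = 4·15 + 8
15 = 1·8 + 7
8 = 1·7 + 1
7 = 7·1 + 0
gcd(234, 317) = 1, so the inverse exists.
Bézout: 1 = −31·317 + 42·234.
So 234⁻¹ ≡ 42 (mod 317).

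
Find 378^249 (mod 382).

112

249 in binary is 11111001, i.e. 249 = 128 + 64 + 32 + 16 + 8 + 1.
378^1 ≡ 378 (mod 382)
378^2 ≡ 378^2 = 142884 ≡ 16 (mod 382)
378^4 ≡ 16^2 = 256 (mod 382)
378^8 ≡ 256^2 = 65536 ≡ 214 (mod 382)
378^16 ≡ 214^2 = 45796 ≡ 338 (mod 382)
378^32 ≡ 338^2 = 114244 ≡ 26 (mod 382)
378^64 ≡ 26^2 = 676 ≡ 294 (mod 382)
378^128 ≡ 294^2 = 86436 ≡ 104 (mod 382)
378^249 = 378^128 * 378^64 * 378^32 * 378^16 * 378^8 * 378^1 ≡ 104 * 294 * 26 * 338 * 214 * 378 (mod 382).
Accumulate the product:
104 * 294 = 30576 ≡ 16
16 * 26 = 416 ≡ 34
34 * 338 = 11492 ≡ 32
32 * 214 = 6848 ≡ 354
354 * 378 = 133812 ≡ 112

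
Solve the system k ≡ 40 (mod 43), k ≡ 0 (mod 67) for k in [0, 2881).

1072

43⁻¹ mod 67: 43·53 ≡ 1 (mod 67), so 43⁻¹ ≡ 53.
k = 40 + 43·((0 − 40)·53 mod 67) = 40 + 43·24 = 1072.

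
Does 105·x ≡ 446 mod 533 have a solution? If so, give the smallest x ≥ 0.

121

gcd(105, 533) = 1, so a unique solution mod 533 exists.
105⁻¹ ≡ 66 (mod 533).
x ≡ 66·446 ≡ 121 (mod 533).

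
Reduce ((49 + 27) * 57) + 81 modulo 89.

52

49 + 27 = 76
76 * 57 = 4332 ≡ 60 (mod 89)
60 + 81 = 141 ≡ 52 (mod 89)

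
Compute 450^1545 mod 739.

1545 in binary is 11000001001, i.e. 1545 = 1024 + 512 + 8 + 1.
450^1 ≡ 450 (mod 739)
450^2 ≡ 450^2 = 202500 ≡ 14 (mod 739)
450^4 ≡ 14^2 = 196 (mod 739)
450^8 ≡ 196^2 = 38416 ≡ 727 (mod 739)
450^16 ≡ 727^2 = 528529 ≡ 144 (mod 739)
450^32 ≡ 144^2 = 20736 ≡ 44 (mod 739)
450^64 ≡ 44^2 = 1936 ≡ 458 (mod 739)
450^128 ≡ 458^2 = 209764 ≡ 627 (mod 739)
450^256 ≡ 627^2 = 393129 ≡ 720 (mod 739)
450^512 ≡ 720^2 = 518400 ≡ 361 (mod 739)
450^1024 ≡ 361^2 = 130321 ≡ 257 (mod 739)
450^1545 = 450^1024 · 450^512 · 450^8 · 450^1 ≡ 257 · 361 · 727 · 450 (mod 739).
Accumulate the product:
257 · 361 = 92777 ≡ 402
402 · 727 = 292254 ≡ 349
349 · 450 = 157050 ≡ 382

382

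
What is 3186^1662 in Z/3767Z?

1252

Using repeated squaring:
1662 in binary is 11001111110, i.e. 1662 = 1024 + 512 + 64 + 32 + 16 + 8 + 4 + 2.
3186^1 ≡ 3186 (mod 3767)
3186^2 ≡ 3186^2 = 10150596 ≡ 2298 (mod 3767)
3186^4 ≡ 2298^2 = 5280804 ≡ 3237 (mod 3767)
3186^8 ≡ 3237^2 = 10478169 ≡ 2142 (mod 3767)
3186^16 ≡ 2142^2 = 4588164 ≡ 3725 (mod 3767)
3186^32 ≡ 3725^2 = 13875625 ≡ 1764 (mod 3767)
3186^64 ≡ 1764^2 = 3111696 ≡ 154 (mod 3767)
3186^128 ≡ 154^2 = 23716 ≡ 1114 (mod 3767)
3186^256 ≡ 1114^2 = 1240996 ≡ 1653 (mod 3767)
3186^512 ≡ 1653^2 = 2732409 ≡ 1334 (mod 3767)
3186^1024 ≡ 1334^2 = 1779556 ≡ 1532 (mod 3767)
3186^1662 = 3186^1024 * 3186^512 * 3186^64 * 3186^32 * 3186^16 * 3186^8 * 3186^4 * 3186^2 ≡ 1532 * 1334 * 154 * 1764 * 3725 * 2142 * 3237 * 2298 (mod 3767).
Accumulate the product:
1532 * 1334 = 2043688 ≡ 1974
1974 * 154 = 303996 ≡ 2636
2636 * 1764 = 4649904 ≡ 1426
1426 * 3725 = 5311850 ≡ 380
380 * 2142 = 813960 ≡ 288
288 * 3237 = 932256 ≡ 1807
1807 * 2298 = 4152486 ≡ 1252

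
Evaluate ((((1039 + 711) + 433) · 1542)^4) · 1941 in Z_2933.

298

1039 + 711 = 1750
1750 + 433 = 2183
2183 · 1542 = 3366186 ≡ 2035 (mod 2933)
(2035)^4 ≡ 2844 (mod 2933)
2844 · 1941 = 5520204 ≡ 298 (mod 2933)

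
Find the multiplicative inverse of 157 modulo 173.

54

173 = 1×157 + 16
157 = 9×16 + 13
16 = 1×13 + 3
13 = 4×3 + 1
3 = 3×1 + 0
gcd(157, 173) = 1, so the inverse exists.
Bézout: 1 = −49×173 + 54×157.
So 157⁻¹ ≡ 54 (mod 173).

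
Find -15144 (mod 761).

76

-15144 = -20·761 + 76, so -15144 ≡ 76 (mod 761).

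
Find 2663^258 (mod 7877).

7407

Compute successive squares:
2663^1 ≡ 2663 (mod 7877)
2663^2 ≡ 2663^2 = 7091569 ≡ 2269 (mod 7877)
2663^4 ≡ 2269^2 = 5148361 ≡ 4680 (mod 7877)
2663^8 ≡ 4680^2 = 21902400 ≡ 4340 (mod 7877)
2663^16 ≡ 4340^2 = 18835600 ≡ 1693 (mod 7877)
2663^32 ≡ 1693^2 = 2866249 ≡ 6898 (mod 7877)
2663^64 ≡ 6898^2 = 47582404 ≡ 5324 (mod 7877)
2663^128 ≡ 5324^2 = 28344976 ≡ 3530 (mod 7877)
2663^256 ≡ 3530^2 = 12460900 ≡ 7363 (mod 7877)
2663^258 = 2663^256 * 2663^2 ≡ 7363 * 2269 (mod 7877).
7363 * 2269 = 16706647 ≡ 7407 (mod 7877).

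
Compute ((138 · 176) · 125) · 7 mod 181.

138 · 176 = 24288 ≡ 34 (mod 181)
34 · 125 = 4250 ≡ 87 (mod 181)
87 · 7 = 609 ≡ 66 (mod 181)

66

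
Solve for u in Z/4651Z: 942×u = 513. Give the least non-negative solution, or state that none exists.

gcd(942, 4651) = 1, so a unique solution mod 4651 exists.
942⁻¹ ≡ 2365 (mod 4651).
u ≡ 2365×513 ≡ 3985 (mod 4651).

3985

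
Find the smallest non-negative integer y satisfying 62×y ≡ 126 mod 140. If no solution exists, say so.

gcd(62, 140) = 2, and 2 | 126, so solutions exist.
Divide through by 2: 31×y = 63 (mod 70).
31⁻¹ ≡ 61 (mod 70).
y ≡ 61×63 ≡ 63 (mod 70).
The smallest non-negative solution is y = 63.

63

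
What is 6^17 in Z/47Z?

25

Using repeated squaring:
6^1 ≡ 6 (mod 47)
6^2 ≡ 6^2 = 36 (mod 47)
6^4 ≡ 36^2 = 1296 ≡ 27 (mod 47)
6^8 ≡ 27^2 = 729 ≡ 24 (mod 47)
6^16 ≡ 24^2 = 576 ≡ 12 (mod 47)
6^17 = 6^16 × 6^1 ≡ 12 × 6 (mod 47).
12 × 6 = 72 ≡ 25 (mod 47).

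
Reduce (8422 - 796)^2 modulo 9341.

8422 - 796 = 7626
(7626)^2 ≡ 8151 (mod 9341)

8151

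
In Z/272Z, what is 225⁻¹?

Run the extended Euclidean algorithm:
272 = 1*225 + 47
225 = 4*47 + 37
47 = 1*37 + 10
37 = 3*10 + 7
10 = 1*7 + 3
7 = 2*3 + 1
3 = 3*1 + 0
gcd(225, 272) = 1, so the inverse exists.
Bézout: 1 = −67*272 + 81*225.
So 225⁻¹ ≡ 81 (mod 272).

81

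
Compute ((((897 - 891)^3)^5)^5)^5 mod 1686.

897 - 891 = 6
(6)^3 ≡ 216 (mod 1686)
(216)^5 ≡ 1368 (mod 1686)
(1368)^5 ≡ 942 (mod 1686)
(942)^5 ≡ 1482 (mod 1686)

1482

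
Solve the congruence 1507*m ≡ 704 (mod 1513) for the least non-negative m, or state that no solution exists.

387

gcd(1507, 1513) = 1, so a unique solution mod 1513 exists.
1507⁻¹ ≡ 252 (mod 1513).
m ≡ 252*704 ≡ 387 (mod 1513).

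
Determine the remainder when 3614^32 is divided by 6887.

1710

3614^1 ≡ 3614 (mod 6887)
3614^2 ≡ 3614^2 = 13060996 ≡ 3244 (mod 6887)
3614^4 ≡ 3244^2 = 10523536 ≡ 200 (mod 6887)
3614^8 ≡ 200^2 = 40000 ≡ 5565 (mod 6887)
3614^16 ≡ 5565^2 = 30969225 ≡ 5273 (mod 6887)
3614^32 ≡ 5273^2 = 27804529 ≡ 1710 (mod 6887)
So 3614^32 ≡ 1710 (mod 6887).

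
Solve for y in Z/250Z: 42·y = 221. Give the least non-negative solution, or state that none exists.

no solution

gcd(42, 250) = 2, and 2 does not divide 221.
So the congruence has no solution.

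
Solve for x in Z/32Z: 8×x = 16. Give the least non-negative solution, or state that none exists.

2

gcd(8, 32) = 8, and 8 | 16, so solutions exist.
Divide through by 8: 1×x ≡ 2 (mod 4).
1⁻¹ ≡ 1 (mod 4).
x ≡ 1×2 ≡ 2 (mod 4).
The smallest non-negative solution is x = 2.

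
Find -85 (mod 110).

-85 = -1×110 + 25, so -85 ≡ 25 (mod 110).

25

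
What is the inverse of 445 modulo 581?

581 = 1*445 + 136
445 = 3*136 + 37
136 = 3*37 + 25
37 = 1*25 + 12
25 = 2*12 + 1
12 = 12*1 + 0
gcd(445, 581) = 1, so the inverse exists.
Bézout: 1 = 36*581 − 47*445.
So 445⁻¹ ≡ −47 ≡ 534 (mod 581).

534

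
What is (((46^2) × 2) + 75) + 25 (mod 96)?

(46)^2 ≡ 4 (mod 96)
4 × 2 = 8
8 + 75 = 83
83 + 25 = 108 ≡ 12 (mod 96)

12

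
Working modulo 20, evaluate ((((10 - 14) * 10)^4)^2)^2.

10 - 14 = -4 ≡ 16 (mod 20)
16 * 10 = 160 ≡ 0 (mod 20)
(0)^4 ≡ 0 (mod 20)
(0)^2 ≡ 0 (mod 20)
(0)^2 ≡ 0 (mod 20)

0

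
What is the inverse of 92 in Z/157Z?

157 = 1·92 + 65
92 = 1·65 + 27
65 = 2·27 + 11
27 = 2·11 + 5
11 = 2·5 + 1
5 = 5·1 + 0
gcd(92, 157) = 1, so the inverse exists.
Bézout: 1 = 17·157 − 29·92.
So 92⁻¹ ≡ −29 ≡ 128 (mod 157).

128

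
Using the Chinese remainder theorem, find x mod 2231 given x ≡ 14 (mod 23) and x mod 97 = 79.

1049

23⁻¹ mod 97: 23*38 ≡ 1 (mod 97), so 23⁻¹ ≡ 38.
x = 14 + 23*((79 − 14)*38 mod 97) = 14 + 23*45 = 1049.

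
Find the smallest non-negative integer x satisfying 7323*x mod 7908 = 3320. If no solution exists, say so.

no solution

gcd(7323, 7908) = 3, and 3 does not divide 3320.
So the congruence has no solution.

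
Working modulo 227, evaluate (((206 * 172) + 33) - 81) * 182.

125

206 * 172 = 35432 ≡ 20 (mod 227)
20 + 33 = 53
53 - 81 = -28 ≡ 199 (mod 227)
199 * 182 = 36218 ≡ 125 (mod 227)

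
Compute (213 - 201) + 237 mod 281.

213 - 201 = 12
12 + 237 = 249

249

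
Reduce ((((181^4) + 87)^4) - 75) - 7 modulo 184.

(181)^4 ≡ 81 (mod 184)
81 + 87 = 168
(168)^4 ≡ 32 (mod 184)
32 - 75 = -43 ≡ 141 (mod 184)
141 - 7 = 134

134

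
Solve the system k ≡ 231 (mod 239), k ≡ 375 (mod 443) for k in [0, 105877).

74799

239⁻¹ mod 443: 239×76 ≡ 1 (mod 443), so 239⁻¹ ≡ 76.
k = 231 + 239×((375 − 231)×76 mod 443) = 231 + 239×312 = 74799.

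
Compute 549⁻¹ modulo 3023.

3023 = 5×549 + 278
549 = 1×278 + 271
278 = 1×271 + 7
271 = 38×7 + 5
7 = 1×5 + 2
5 = 2×2 + 1
2 = 2×1 + 0
gcd(549, 3023) = 1, so the inverse exists.
Bézout: 1 = −235×3023 + 1294×549.
So 549⁻¹ ≡ 1294 (mod 3023).

1294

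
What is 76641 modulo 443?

2

76641 = 173×443 + 2, so 76641 ≡ 2 (mod 443).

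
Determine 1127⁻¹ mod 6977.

6977 = 6·1127 + 215
1127 = 5·215 + 52
215 = 4·52 + 7
52 = 7·7 + 3
7 = 2·3 + 1
3 = 3·1 + 0
gcd(1127, 6977) = 1, so the inverse exists.
Back-substitute for 1:
1 = 1·7 − 2·3
  = −2·52 + 15·7
  = 15·215 − 62·52
  = −62·1127 + 325·215
  = 325·6977 − 2012·1127
So 1127⁻¹ ≡ −2012 ≡ 4965 (mod 6977).

4965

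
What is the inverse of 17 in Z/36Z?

By the extended Euclidean algorithm:
36 = 2×17 + 2
17 = 8×2 + 1
2 = 2×1 + 0
gcd(17, 36) = 1, so the inverse exists.
Back-substitute for 1:
1 = 1×17 − 8×2
  = −8×36 + 17×17
So 17⁻¹ ≡ 17 (mod 36).

17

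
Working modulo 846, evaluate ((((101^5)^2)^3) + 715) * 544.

(101)^5 ≡ 545 (mod 846)
(545)^2 ≡ 79 (mod 846)
(79)^3 ≡ 667 (mod 846)
667 + 715 = 1382 ≡ 536 (mod 846)
536 * 544 = 291584 ≡ 560 (mod 846)

560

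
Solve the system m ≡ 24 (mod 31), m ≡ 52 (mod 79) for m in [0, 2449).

31⁻¹ mod 79: 31×51 ≡ 1 (mod 79), so 31⁻¹ ≡ 51.
m = 24 + 31×((52 − 24)×51 mod 79) = 24 + 31×6 = 210.
Check: 210 mod 31 = 24, 210 mod 79 = 52. ✓

210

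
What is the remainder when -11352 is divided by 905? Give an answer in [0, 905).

-11352 = -13·905 + 413, so -11352 ≡ 413 (mod 905).

413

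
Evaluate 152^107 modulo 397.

152^1 ≡ 152 (mod 397)
152^2 ≡ 152^2 = 23104 ≡ 78 (mod 397)
152^4 ≡ 78^2 = 6084 ≡ 129 (mod 397)
152^8 ≡ 129^2 = 16641 ≡ 364 (mod 397)
152^16 ≡ 364^2 = 132496 ≡ 295 (mod 397)
152^32 ≡ 295^2 = 87025 ≡ 82 (mod 397)
152^64 ≡ 82^2 = 6724 ≡ 372 (mod 397)
152^107 = 152^64 * 152^32 * 152^8 * 152^2 * 152^1 ≡ 372 * 82 * 364 * 78 * 152 (mod 397).
Accumulate the product:
372 * 82 = 30504 ≡ 332
332 * 364 = 120848 ≡ 160
160 * 78 = 12480 ≡ 173
173 * 152 = 26296 ≡ 94

94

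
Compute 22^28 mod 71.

25

Using repeated squaring:
28 in binary is 11100, i.e. 28 = 16 + 8 + 4.
22^1 ≡ 22 (mod 71)
22^2 ≡ 22^2 = 484 ≡ 58 (mod 71)
22^4 ≡ 58^2 = 3364 ≡ 27 (mod 71)
22^8 ≡ 27^2 = 729 ≡ 19 (mod 71)
22^16 ≡ 19^2 = 361 ≡ 6 (mod 71)
22^28 = 22^16 · 22^8 · 22^4 ≡ 6 · 19 · 27 (mod 71).
Accumulate the product:
6 · 19 = 114 ≡ 43
43 · 27 = 1161 ≡ 25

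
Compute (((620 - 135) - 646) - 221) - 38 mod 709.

620 - 135 = 485
485 - 646 = -161 ≡ 548 (mod 709)
548 - 221 = 327
327 - 38 = 289

289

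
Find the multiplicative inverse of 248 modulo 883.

Run the extended Euclidean algorithm:
883 = 3*248 + 139
248 = 1*139 + 109
139 = 1*109 + 30
109 = 3*30 + 19
30 = 1*19 + 11
19 = 1*11 + 8
11 = 1*8 + 3
8 = 2*3 + 2
3 = 1*2 + 1
2 = 2*1 + 0
gcd(248, 883) = 1, so the inverse exists.
Back-substitute for 1:
1 = 1*3 − 1*2
  = −1*8 + 3*3
  = 3*11 − 4*8
  = −4*19 + 7*11
  = 7*30 − 11*19
  = −11*109 + 40*30
  = 40*139 − 51*109
  = −51*248 + 91*139
  = 91*883 − 324*248
So 248⁻¹ ≡ −324 ≡ 559 (mod 883).

559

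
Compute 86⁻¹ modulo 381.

350

Run the extended Euclidean algorithm:
381 = 4×86 + 37
86 = 2×37 + 12
37 = 3×12 + 1
12 = 12×1 + 0
gcd(86, 381) = 1, so the inverse exists.
Back-substitute for 1:
1 = 1×37 − 3×12
  = −3×86 + 7×37
  = 7×381 − 31×86
So 86⁻¹ ≡ −31 ≡ 350 (mod 381).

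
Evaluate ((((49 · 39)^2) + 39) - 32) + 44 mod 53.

7

49 · 39 = 1911 ≡ 3 (mod 53)
(3)^2 ≡ 9 (mod 53)
9 + 39 = 48
48 - 32 = 16
16 + 44 = 60 ≡ 7 (mod 53)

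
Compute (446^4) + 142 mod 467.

(446)^4 ≡ 209 (mod 467)
209 + 142 = 351

351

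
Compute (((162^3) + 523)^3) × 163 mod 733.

146

(162)^3 ≡ 128 (mod 733)
128 + 523 = 651
(651)^3 ≡ 581 (mod 733)
581 × 163 = 94703 ≡ 146 (mod 733)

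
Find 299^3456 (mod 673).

Compute successive squares:
299^1 ≡ 299 (mod 673)
299^2 ≡ 299^2 = 89401 ≡ 565 (mod 673)
299^4 ≡ 565^2 = 319225 ≡ 223 (mod 673)
299^8 ≡ 223^2 = 49729 ≡ 600 (mod 673)
299^16 ≡ 600^2 = 360000 ≡ 618 (mod 673)
299^32 ≡ 618^2 = 381924 ≡ 333 (mod 673)
299^64 ≡ 333^2 = 110889 ≡ 517 (mod 673)
299^128 ≡ 517^2 = 267289 ≡ 108 (mod 673)
299^256 ≡ 108^2 = 11664 ≡ 223 (mod 673)
299^512 ≡ 223^2 = 49729 ≡ 600 (mod 673)
299^1024 ≡ 600^2 = 360000 ≡ 618 (mod 673)
299^2048 ≡ 618^2 = 381924 ≡ 333 (mod 673)
299^3456 = 299^2048 · 299^1024 · 299^256 · 299^128 ≡ 333 · 618 · 223 · 108 (mod 673).
Accumulate the product:
333 · 618 = 205794 ≡ 529
529 · 223 = 117967 ≡ 192
192 · 108 = 20736 ≡ 546

546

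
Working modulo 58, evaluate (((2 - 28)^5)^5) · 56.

2 - 28 = -26 ≡ 32 (mod 58)
(32)^5 ≡ 40 (mod 58)
(40)^5 ≡ 14 (mod 58)
14 · 56 = 784 ≡ 30 (mod 58)

30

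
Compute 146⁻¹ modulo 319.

59

Apply the Euclidean algorithm and back-substitute:
319 = 2·146 + 27
146 = 5·27 + 11
27 = 2·11 + 5
11 = 2·5 + 1
5 = 5·1 + 0
gcd(146, 319) = 1, so the inverse exists.
Bézout: 1 = −27·319 + 59·146.
So 146⁻¹ ≡ 59 (mod 319).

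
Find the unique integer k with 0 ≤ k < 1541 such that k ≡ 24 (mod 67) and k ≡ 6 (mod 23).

627

67⁻¹ mod 23: 67×11 ≡ 1 (mod 23), so 67⁻¹ ≡ 11.
k = 24 + 67×((6 − 24)×11 mod 23) = 24 + 67×9 = 627.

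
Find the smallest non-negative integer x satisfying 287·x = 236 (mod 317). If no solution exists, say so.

288

gcd(287, 317) = 1, so a unique solution mod 317 exists.
287⁻¹ ≡ 243 (mod 317).
x ≡ 243·236 ≡ 288 (mod 317).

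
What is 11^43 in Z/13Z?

Using repeated squaring:
43 in binary is 101011, i.e. 43 = 32 + 8 + 2 + 1.
11^1 ≡ 11 (mod 13)
11^2 ≡ 11^2 = 121 ≡ 4 (mod 13)
11^4 ≡ 4^2 = 16 ≡ 3 (mod 13)
11^8 ≡ 3^2 = 9 (mod 13)
11^16 ≡ 9^2 = 81 ≡ 3 (mod 13)
11^32 ≡ 3^2 = 9 (mod 13)
11^43 = 11^32 * 11^8 * 11^2 * 11^1 ≡ 9 * 9 * 4 * 11 (mod 13).
Accumulate the product:
9 * 9 = 81 ≡ 3
3 * 4 = 12
12 * 11 = 132 ≡ 2

2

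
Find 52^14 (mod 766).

14 in binary is 1110, i.e. 14 = 8 + 4 + 2.
52^1 ≡ 52 (mod 766)
52^2 ≡ 52^2 = 2704 ≡ 406 (mod 766)
52^4 ≡ 406^2 = 164836 ≡ 146 (mod 766)
52^8 ≡ 146^2 = 21316 ≡ 634 (mod 766)
52^14 = 52^8 × 52^4 × 52^2 ≡ 634 × 146 × 406 (mod 766).
Accumulate the product:
634 × 146 = 92564 ≡ 644
644 × 406 = 261464 ≡ 258

258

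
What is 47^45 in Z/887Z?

By square-and-multiply:
47^1 ≡ 47 (mod 887)
47^2 ≡ 47^2 = 2209 ≡ 435 (mod 887)
47^4 ≡ 435^2 = 189225 ≡ 294 (mod 887)
47^8 ≡ 294^2 = 86436 ≡ 397 (mod 887)
47^16 ≡ 397^2 = 157609 ≡ 610 (mod 887)
47^32 ≡ 610^2 = 372100 ≡ 447 (mod 887)
47^45 = 47^32 * 47^8 * 47^4 * 47^1 ≡ 447 * 397 * 294 * 47 (mod 887).
Accumulate the product:
447 * 397 = 177459 ≡ 59
59 * 294 = 17346 ≡ 493
493 * 47 = 23171 ≡ 109

109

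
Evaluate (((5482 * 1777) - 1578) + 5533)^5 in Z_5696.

5482 * 1777 = 9741514 ≡ 1354 (mod 5696)
1354 - 1578 = -224 ≡ 5472 (mod 5696)
5472 + 5533 = 11005 ≡ 5309 (mod 5696)
(5309)^5 ≡ 13 (mod 5696)

13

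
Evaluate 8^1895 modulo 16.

1895 in binary is 11101100111, i.e. 1895 = 1024 + 512 + 256 + 64 + 32 + 4 + 2 + 1.
8^1 ≡ 8 (mod 16)
8^2 ≡ 8^2 = 64 ≡ 0 (mod 16)
8^4 ≡ 0^2 = 0 (mod 16)
8^8 ≡ 0^2 = 0 (mod 16)
8^16 ≡ 0^2 = 0 (mod 16)
8^32 ≡ 0^2 = 0 (mod 16)
8^64 ≡ 0^2 = 0 (mod 16)
8^128 ≡ 0^2 = 0 (mod 16)
8^256 ≡ 0^2 = 0 (mod 16)
8^512 ≡ 0^2 = 0 (mod 16)
8^1024 ≡ 0^2 = 0 (mod 16)
8^1895 = 8^1024 × 8^512 × 8^256 × 8^64 × 8^32 × 8^4 × 8^2 × 8^1 ≡ 0 × 0 × 0 × 0 × 0 × 0 × 0 × 8 (mod 16).
Accumulate the product:
0 × 0 = 0
0 × 0 = 0
0 × 0 = 0
0 × 0 = 0
0 × 0 = 0
0 × 0 = 0
0 × 8 = 0

0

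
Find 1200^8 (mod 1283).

990

Compute successive squares:
1200^1 ≡ 1200 (mod 1283)
1200^2 ≡ 1200^2 = 1440000 ≡ 474 (mod 1283)
1200^4 ≡ 474^2 = 224676 ≡ 151 (mod 1283)
1200^8 ≡ 151^2 = 22801 ≡ 990 (mod 1283)
So 1200^8 ≡ 990 (mod 1283).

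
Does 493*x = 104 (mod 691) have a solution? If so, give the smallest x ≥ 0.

509

gcd(493, 691) = 1, so a unique solution mod 691 exists.
493⁻¹ ≡ 171 (mod 691).
x ≡ 171*104 ≡ 509 (mod 691).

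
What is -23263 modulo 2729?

1298

-23263 = -9·2729 + 1298, so -23263 ≡ 1298 (mod 2729).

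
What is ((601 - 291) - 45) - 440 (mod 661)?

486

601 - 291 = 310
310 - 45 = 265
265 - 440 = -175 ≡ 486 (mod 661)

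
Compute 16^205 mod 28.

Compute successive squares:
205 in binary is 11001101, i.e. 205 = 128 + 64 + 8 + 4 + 1.
16^1 ≡ 16 (mod 28)
16^2 ≡ 16^2 = 256 ≡ 4 (mod 28)
16^4 ≡ 4^2 = 16 (mod 28)
16^8 ≡ 16^2 = 256 ≡ 4 (mod 28)
16^16 ≡ 4^2 = 16 (mod 28)
16^32 ≡ 16^2 = 256 ≡ 4 (mod 28)
16^64 ≡ 4^2 = 16 (mod 28)
16^128 ≡ 16^2 = 256 ≡ 4 (mod 28)
16^205 = 16^128 × 16^64 × 16^8 × 16^4 × 16^1 ≡ 4 × 16 × 4 × 16 × 16 (mod 28).
Accumulate the product:
4 × 16 = 64 ≡ 8
8 × 4 = 32 ≡ 4
4 × 16 = 64 ≡ 8
8 × 16 = 128 ≡ 16

16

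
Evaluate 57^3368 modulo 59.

57^1 ≡ 57 (mod 59)
57^2 ≡ 57^2 = 3249 ≡ 4 (mod 59)
57^4 ≡ 4^2 = 16 (mod 59)
57^8 ≡ 16^2 = 256 ≡ 20 (mod 59)
57^16 ≡ 20^2 = 400 ≡ 46 (mod 59)
57^32 ≡ 46^2 = 2116 ≡ 51 (mod 59)
57^64 ≡ 51^2 = 2601 ≡ 5 (mod 59)
57^128 ≡ 5^2 = 25 (mod 59)
57^256 ≡ 25^2 = 625 ≡ 35 (mod 59)
57^512 ≡ 35^2 = 1225 ≡ 45 (mod 59)
57^1024 ≡ 45^2 = 2025 ≡ 19 (mod 59)
57^2048 ≡ 19^2 = 361 ≡ 7 (mod 59)
57^3368 = 57^2048 * 57^1024 * 57^256 * 57^32 * 57^8 ≡ 7 * 19 * 35 * 51 * 20 (mod 59).
Accumulate the product:
7 * 19 = 133 ≡ 15
15 * 35 = 525 ≡ 53
53 * 51 = 2703 ≡ 48
48 * 20 = 960 ≡ 16

16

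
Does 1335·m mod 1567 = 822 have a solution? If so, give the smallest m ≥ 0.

64

gcd(1335, 1567) = 1, so a unique solution mod 1567 exists.
1335⁻¹ ≡ 1182 (mod 1567).
m ≡ 1182·822 ≡ 64 (mod 1567).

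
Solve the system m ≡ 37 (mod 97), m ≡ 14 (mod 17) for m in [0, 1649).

813

97⁻¹ mod 17: 97·10 ≡ 1 (mod 17), so 97⁻¹ ≡ 10.
m = 37 + 97·((14 − 37)·10 mod 17) = 37 + 97·8 = 813.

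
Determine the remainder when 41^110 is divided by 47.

Compute successive squares:
41^1 ≡ 41 (mod 47)
41^2 ≡ 41^2 = 1681 ≡ 36 (mod 47)
41^4 ≡ 36^2 = 1296 ≡ 27 (mod 47)
41^8 ≡ 27^2 = 729 ≡ 24 (mod 47)
41^16 ≡ 24^2 = 576 ≡ 12 (mod 47)
41^32 ≡ 12^2 = 144 ≡ 3 (mod 47)
41^64 ≡ 3^2 = 9 (mod 47)
41^110 = 41^64 * 41^32 * 41^8 * 41^4 * 41^2 ≡ 9 * 3 * 24 * 27 * 36 (mod 47).
Accumulate the product:
9 * 3 = 27
27 * 24 = 648 ≡ 37
37 * 27 = 999 ≡ 12
12 * 36 = 432 ≡ 9

9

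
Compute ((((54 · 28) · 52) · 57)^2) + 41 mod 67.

54 · 28 = 1512 ≡ 38 (mod 67)
38 · 52 = 1976 ≡ 33 (mod 67)
33 · 57 = 1881 ≡ 5 (mod 67)
(5)^2 ≡ 25 (mod 67)
25 + 41 = 66

66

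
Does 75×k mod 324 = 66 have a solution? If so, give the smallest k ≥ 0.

gcd(75, 324) = 3, and 3 | 66, so solutions exist.
Divide through by 3: 25×k ≡ 22 (mod 108).
25⁻¹ ≡ 13 (mod 108).
k ≡ 13×22 ≡ 70 (mod 108).
The smallest non-negative solution is k = 70.

70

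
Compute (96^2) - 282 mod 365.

(96)^2 ≡ 91 (mod 365)
91 - 282 = -191 ≡ 174 (mod 365)

174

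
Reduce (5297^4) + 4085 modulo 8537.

3481

(5297)^4 ≡ 7933 (mod 8537)
7933 + 4085 = 12018 ≡ 3481 (mod 8537)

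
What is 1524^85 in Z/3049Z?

429

1524^1 ≡ 1524 (mod 3049)
1524^2 ≡ 1524^2 = 2322576 ≡ 2287 (mod 3049)
1524^4 ≡ 2287^2 = 5230369 ≡ 1334 (mod 3049)
1524^8 ≡ 1334^2 = 1779556 ≡ 1989 (mod 3049)
1524^16 ≡ 1989^2 = 3956121 ≡ 1568 (mod 3049)
1524^32 ≡ 1568^2 = 2458624 ≡ 1130 (mod 3049)
1524^64 ≡ 1130^2 = 1276900 ≡ 2418 (mod 3049)
1524^85 = 1524^64 * 1524^16 * 1524^4 * 1524^1 ≡ 2418 * 1568 * 1334 * 1524 (mod 3049).
Accumulate the product:
2418 * 1568 = 3791424 ≡ 1517
1517 * 1334 = 2023678 ≡ 2191
2191 * 1524 = 3339084 ≡ 429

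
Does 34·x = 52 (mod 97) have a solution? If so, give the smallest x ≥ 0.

gcd(34, 97) = 1, so a unique solution mod 97 exists.
34⁻¹ ≡ 20 (mod 97).
x ≡ 20·52 ≡ 70 (mod 97).

70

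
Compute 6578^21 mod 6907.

4838

By square-and-multiply:
21 in binary is 10101, i.e. 21 = 16 + 4 + 1.
6578^1 ≡ 6578 (mod 6907)
6578^2 ≡ 6578^2 = 43270084 ≡ 4636 (mod 6907)
6578^4 ≡ 4636^2 = 21492496 ≡ 4819 (mod 6907)
6578^8 ≡ 4819^2 = 23222761 ≡ 1427 (mod 6907)
6578^16 ≡ 1427^2 = 2036329 ≡ 5671 (mod 6907)
6578^21 = 6578^16 · 6578^4 · 6578^1 ≡ 5671 · 4819 · 6578 (mod 6907).
Accumulate the product:
5671 · 4819 = 27328549 ≡ 4457
4457 · 6578 = 29318146 ≡ 4838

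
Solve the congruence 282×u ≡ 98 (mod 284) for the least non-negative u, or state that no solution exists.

gcd(282, 284) = 2, and 2 | 98, so solutions exist.
Divide through by 2: 141×u ≡ 49 (mod 142).
141⁻¹ ≡ 141 (mod 142).
u ≡ 141×49 ≡ 93 (mod 142).
The smallest non-negative solution is u = 93.

93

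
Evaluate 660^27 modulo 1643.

Using repeated squaring:
27 in binary is 11011, i.e. 27 = 16 + 8 + 2 + 1.
660^1 ≡ 660 (mod 1643)
660^2 ≡ 660^2 = 435600 ≡ 205 (mod 1643)
660^4 ≡ 205^2 = 42025 ≡ 950 (mod 1643)
660^8 ≡ 950^2 = 902500 ≡ 493 (mod 1643)
660^16 ≡ 493^2 = 243049 ≡ 1528 (mod 1643)
660^27 = 660^16 × 660^8 × 660^2 × 660^1 ≡ 1528 × 493 × 205 × 660 (mod 1643).
Accumulate the product:
1528 × 493 = 753304 ≡ 810
810 × 205 = 166050 ≡ 107
107 × 660 = 70620 ≡ 1614

1614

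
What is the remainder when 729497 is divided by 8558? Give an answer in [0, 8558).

729497 = 85*8558 + 2067, so 729497 ≡ 2067 (mod 8558).

2067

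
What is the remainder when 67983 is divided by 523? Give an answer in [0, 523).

516

67983 = 129·523 + 516, so 67983 ≡ 516 (mod 523).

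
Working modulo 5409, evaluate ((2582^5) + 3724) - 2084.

1639

(2582)^5 ≡ 5408 (mod 5409)
5408 + 3724 = 9132 ≡ 3723 (mod 5409)
3723 - 2084 = 1639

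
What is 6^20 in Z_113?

8

Using repeated squaring:
6^1 ≡ 6 (mod 113)
6^2 ≡ 6^2 = 36 (mod 113)
6^4 ≡ 36^2 = 1296 ≡ 53 (mod 113)
6^8 ≡ 53^2 = 2809 ≡ 97 (mod 113)
6^16 ≡ 97^2 = 9409 ≡ 30 (mod 113)
6^20 = 6^16 * 6^4 ≡ 30 * 53 (mod 113).
30 * 53 = 1590 ≡ 8 (mod 113).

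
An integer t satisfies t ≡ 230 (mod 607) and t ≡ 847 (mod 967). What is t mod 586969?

114953

607⁻¹ mod 967: 607·599 ≡ 1 (mod 967), so 607⁻¹ ≡ 599.
t = 230 + 607·((847 − 230)·599 mod 967) = 230 + 607·189 = 114953.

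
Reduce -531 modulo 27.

-531 = -20×27 + 9, so -531 ≡ 9 (mod 27).

9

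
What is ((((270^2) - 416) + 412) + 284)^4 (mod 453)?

25

(270)^2 ≡ 420 (mod 453)
420 - 416 = 4
4 + 412 = 416
416 + 284 = 700 ≡ 247 (mod 453)
(247)^4 ≡ 25 (mod 453)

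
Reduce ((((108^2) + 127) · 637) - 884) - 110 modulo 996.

(108)^2 ≡ 708 (mod 996)
708 + 127 = 835
835 · 637 = 531895 ≡ 31 (mod 996)
31 - 884 = -853 ≡ 143 (mod 996)
143 - 110 = 33

33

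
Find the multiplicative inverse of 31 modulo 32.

31

32 = 1*31 + 1
31 = 31*1 + 0
gcd(31, 32) = 1, so the inverse exists.
Bézout: 1 = 1*32 − 1*31.
So 31⁻¹ ≡ −1 ≡ 31 (mod 32).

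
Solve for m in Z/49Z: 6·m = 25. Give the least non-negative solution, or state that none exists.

gcd(6, 49) = 1, so a unique solution mod 49 exists.
6⁻¹ ≡ 41 (mod 49).
m ≡ 41·25 ≡ 45 (mod 49).

45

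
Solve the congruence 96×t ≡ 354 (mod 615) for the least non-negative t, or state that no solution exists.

gcd(96, 615) = 3, and 3 | 354, so solutions exist.
Divide through by 3: 32×t ≡ 118 (mod 205).
32⁻¹ ≡ 173 (mod 205).
t ≡ 173×118 ≡ 119 (mod 205).
The smallest non-negative solution is t = 119.

119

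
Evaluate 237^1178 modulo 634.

357

Compute successive squares:
237^1 ≡ 237 (mod 634)
237^2 ≡ 237^2 = 56169 ≡ 377 (mod 634)
237^4 ≡ 377^2 = 142129 ≡ 113 (mod 634)
237^8 ≡ 113^2 = 12769 ≡ 89 (mod 634)
237^16 ≡ 89^2 = 7921 ≡ 313 (mod 634)
237^32 ≡ 313^2 = 97969 ≡ 333 (mod 634)
237^64 ≡ 333^2 = 110889 ≡ 573 (mod 634)
237^128 ≡ 573^2 = 328329 ≡ 551 (mod 634)
237^256 ≡ 551^2 = 303601 ≡ 549 (mod 634)
237^512 ≡ 549^2 = 301401 ≡ 251 (mod 634)
237^1024 ≡ 251^2 = 63001 ≡ 235 (mod 634)
237^1178 = 237^1024 · 237^128 · 237^16 · 237^8 · 237^2 ≡ 235 · 551 · 313 · 89 · 377 (mod 634).
Accumulate the product:
235 · 551 = 129485 ≡ 149
149 · 313 = 46637 ≡ 355
355 · 89 = 31595 ≡ 529
529 · 377 = 199433 ≡ 357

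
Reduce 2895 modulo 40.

2895 = 72*40 + 15, so 2895 ≡ 15 (mod 40).

15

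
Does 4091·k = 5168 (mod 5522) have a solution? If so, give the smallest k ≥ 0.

gcd(4091, 5522) = 1, so a unique solution mod 5522 exists.
4091⁻¹ ≡ 2925 (mod 5522).
k ≡ 2925·5168 ≡ 2686 (mod 5522).

2686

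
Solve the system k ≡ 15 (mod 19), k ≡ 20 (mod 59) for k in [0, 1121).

433

19⁻¹ mod 59: 19*28 ≡ 1 (mod 59), so 19⁻¹ ≡ 28.
k = 15 + 19*((20 − 15)*28 mod 59) = 15 + 19*22 = 433.
Check: 433 mod 19 = 15, 433 mod 59 = 20. ✓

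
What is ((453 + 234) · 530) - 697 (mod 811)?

453 + 234 = 687
687 · 530 = 364110 ≡ 782 (mod 811)
782 - 697 = 85

85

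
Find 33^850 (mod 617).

606

By square-and-multiply:
850 in binary is 1101010010, i.e. 850 = 512 + 256 + 64 + 16 + 2.
33^1 ≡ 33 (mod 617)
33^2 ≡ 33^2 = 1089 ≡ 472 (mod 617)
33^4 ≡ 472^2 = 222784 ≡ 47 (mod 617)
33^8 ≡ 47^2 = 2209 ≡ 358 (mod 617)
33^16 ≡ 358^2 = 128164 ≡ 445 (mod 617)
33^32 ≡ 445^2 = 198025 ≡ 585 (mod 617)
33^64 ≡ 585^2 = 342225 ≡ 407 (mod 617)
33^128 ≡ 407^2 = 165649 ≡ 293 (mod 617)
33^256 ≡ 293^2 = 85849 ≡ 86 (mod 617)
33^512 ≡ 86^2 = 7396 ≡ 609 (mod 617)
33^850 = 33^512 * 33^256 * 33^64 * 33^16 * 33^2 ≡ 609 * 86 * 407 * 445 * 472 (mod 617).
Accumulate the product:
609 * 86 = 52374 ≡ 546
546 * 407 = 222222 ≡ 102
102 * 445 = 45390 ≡ 349
349 * 472 = 164728 ≡ 606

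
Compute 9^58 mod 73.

64

Using repeated squaring:
58 in binary is 111010, i.e. 58 = 32 + 16 + 8 + 2.
9^1 ≡ 9 (mod 73)
9^2 ≡ 9^2 = 81 ≡ 8 (mod 73)
9^4 ≡ 8^2 = 64 (mod 73)
9^8 ≡ 64^2 = 4096 ≡ 8 (mod 73)
9^16 ≡ 8^2 = 64 (mod 73)
9^32 ≡ 64^2 = 4096 ≡ 8 (mod 73)
9^58 = 9^32 × 9^16 × 9^8 × 9^2 ≡ 8 × 64 × 8 × 8 (mod 73).
Accumulate the product:
8 × 64 = 512 ≡ 1
1 × 8 = 8
8 × 8 = 64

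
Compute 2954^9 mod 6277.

Compute successive squares:
2954^1 ≡ 2954 (mod 6277)
2954^2 ≡ 2954^2 = 8726116 ≡ 1086 (mod 6277)
2954^4 ≡ 1086^2 = 1179396 ≡ 5597 (mod 6277)
2954^8 ≡ 5597^2 = 31326409 ≡ 4179 (mod 6277)
2954^9 = 2954^8 * 2954^1 ≡ 4179 * 2954 (mod 6277).
4179 * 2954 = 12344766 ≡ 4184 (mod 6277).

4184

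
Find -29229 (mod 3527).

2514

-29229 = -9·3527 + 2514, so -29229 ≡ 2514 (mod 3527).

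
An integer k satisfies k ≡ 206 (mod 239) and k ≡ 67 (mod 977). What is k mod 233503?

17653

239⁻¹ mod 977: 239*372 ≡ 1 (mod 977), so 239⁻¹ ≡ 372.
k = 206 + 239*((67 − 206)*372 mod 977) = 206 + 239*73 = 17653.
Check: 17653 mod 239 = 206, 17653 mod 977 = 67. ✓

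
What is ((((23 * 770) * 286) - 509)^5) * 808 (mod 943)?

168

23 * 770 = 17710 ≡ 736 (mod 943)
736 * 286 = 210496 ≡ 207 (mod 943)
207 - 509 = -302 ≡ 641 (mod 943)
(641)^5 ≡ 355 (mod 943)
355 * 808 = 286840 ≡ 168 (mod 943)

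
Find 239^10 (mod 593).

By square-and-multiply:
239^1 ≡ 239 (mod 593)
239^2 ≡ 239^2 = 57121 ≡ 193 (mod 593)
239^4 ≡ 193^2 = 37249 ≡ 483 (mod 593)
239^8 ≡ 483^2 = 233289 ≡ 240 (mod 593)
239^10 = 239^8 · 239^2 ≡ 240 · 193 (mod 593).
240 · 193 = 46320 ≡ 66 (mod 593).

66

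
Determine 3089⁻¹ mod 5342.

1655

5342 = 1·3089 + 2253
3089 = 1·2253 + 836
2253 = 2·836 + 581
836 = 1·581 + 255
581 = 2·255 + 71
255 = 3·71 + 42
71 = 1·42 + 29
42 = 1·29 + 13
29 = 2·13 + 3
13 = 4·3 + 1
3 = 3·1 + 0
gcd(3089, 5342) = 1, so the inverse exists.
Bézout: 1 = −957·5342 + 1655·3089.
So 3089⁻¹ ≡ 1655 (mod 5342).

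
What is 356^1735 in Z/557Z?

1735 in binary is 11011000111, i.e. 1735 = 1024 + 512 + 128 + 64 + 4 + 2 + 1.
356^1 ≡ 356 (mod 557)
356^2 ≡ 356^2 = 126736 ≡ 297 (mod 557)
356^4 ≡ 297^2 = 88209 ≡ 203 (mod 557)
356^8 ≡ 203^2 = 41209 ≡ 548 (mod 557)
356^16 ≡ 548^2 = 300304 ≡ 81 (mod 557)
356^32 ≡ 81^2 = 6561 ≡ 434 (mod 557)
356^64 ≡ 434^2 = 188356 ≡ 90 (mod 557)
356^128 ≡ 90^2 = 8100 ≡ 302 (mod 557)
356^256 ≡ 302^2 = 91204 ≡ 413 (mod 557)
356^512 ≡ 413^2 = 170569 ≡ 127 (mod 557)
356^1024 ≡ 127^2 = 16129 ≡ 533 (mod 557)
356^1735 = 356^1024 * 356^512 * 356^128 * 356^64 * 356^4 * 356^2 * 356^1 ≡ 533 * 127 * 302 * 90 * 203 * 297 * 356 (mod 557).
Accumulate the product:
533 * 127 = 67691 ≡ 294
294 * 302 = 88788 ≡ 225
225 * 90 = 20250 ≡ 198
198 * 203 = 40194 ≡ 90
90 * 297 = 26730 ≡ 551
551 * 356 = 196156 ≡ 92

92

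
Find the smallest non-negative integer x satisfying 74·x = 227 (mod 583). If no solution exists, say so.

gcd(74, 583) = 1, so a unique solution mod 583 exists.
74⁻¹ ≡ 260 (mod 583).
x ≡ 260·227 ≡ 137 (mod 583).

137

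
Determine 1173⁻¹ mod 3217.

2482

By the extended Euclidean algorithm:
3217 = 2×1173 + 871
1173 = 1×871 + 302
871 = 2×302 + 267
302 = 1×267 + 35
267 = 7×35 + 22
35 = 1×22 + 13
22 = 1×13 + 9
13 = 1×9 + 4
9 = 2×4 + 1
4 = 4×1 + 0
gcd(1173, 3217) = 1, so the inverse exists.
Bézout: 1 = 268×3217 − 735×1173.
So 1173⁻¹ ≡ −735 ≡ 2482 (mod 3217).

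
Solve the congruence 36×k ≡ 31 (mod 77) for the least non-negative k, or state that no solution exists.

gcd(36, 77) = 1, so a unique solution mod 77 exists.
36⁻¹ ≡ 15 (mod 77).
k ≡ 15×31 ≡ 3 (mod 77).

3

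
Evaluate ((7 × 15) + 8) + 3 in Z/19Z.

7 × 15 = 105 ≡ 10 (mod 19)
10 + 8 = 18
18 + 3 = 21 ≡ 2 (mod 19)

2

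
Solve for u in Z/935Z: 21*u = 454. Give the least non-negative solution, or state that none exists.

gcd(21, 935) = 1, so a unique solution mod 935 exists.
21⁻¹ ≡ 846 (mod 935).
u ≡ 846*454 ≡ 734 (mod 935).

734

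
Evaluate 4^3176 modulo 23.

9

3176 in binary is 110001101000, i.e. 3176 = 2048 + 1024 + 64 + 32 + 8.
4^1 ≡ 4 (mod 23)
4^2 ≡ 4^2 = 16 (mod 23)
4^4 ≡ 16^2 = 256 ≡ 3 (mod 23)
4^8 ≡ 3^2 = 9 (mod 23)
4^16 ≡ 9^2 = 81 ≡ 12 (mod 23)
4^32 ≡ 12^2 = 144 ≡ 6 (mod 23)
4^64 ≡ 6^2 = 36 ≡ 13 (mod 23)
4^128 ≡ 13^2 = 169 ≡ 8 (mod 23)
4^256 ≡ 8^2 = 64 ≡ 18 (mod 23)
4^512 ≡ 18^2 = 324 ≡ 2 (mod 23)
4^1024 ≡ 2^2 = 4 (mod 23)
4^2048 ≡ 4^2 = 16 (mod 23)
4^3176 = 4^2048 * 4^1024 * 4^64 * 4^32 * 4^8 ≡ 16 * 4 * 13 * 6 * 9 (mod 23).
Accumulate the product:
16 * 4 = 64 ≡ 18
18 * 13 = 234 ≡ 4
4 * 6 = 24 ≡ 1
1 * 9 = 9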